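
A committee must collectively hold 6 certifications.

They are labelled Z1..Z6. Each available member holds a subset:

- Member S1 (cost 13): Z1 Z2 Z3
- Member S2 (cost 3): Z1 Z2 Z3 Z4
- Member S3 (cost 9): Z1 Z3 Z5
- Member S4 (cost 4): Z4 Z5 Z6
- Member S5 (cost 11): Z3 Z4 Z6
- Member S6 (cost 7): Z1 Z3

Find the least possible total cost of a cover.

S2, S4 together cover every certification (S2 ∪ S4 = {Z1, Z2, Z3, Z4, Z5, Z6}); total cost 3 + 4 = 7.
No covering selection has total cost below 7.

7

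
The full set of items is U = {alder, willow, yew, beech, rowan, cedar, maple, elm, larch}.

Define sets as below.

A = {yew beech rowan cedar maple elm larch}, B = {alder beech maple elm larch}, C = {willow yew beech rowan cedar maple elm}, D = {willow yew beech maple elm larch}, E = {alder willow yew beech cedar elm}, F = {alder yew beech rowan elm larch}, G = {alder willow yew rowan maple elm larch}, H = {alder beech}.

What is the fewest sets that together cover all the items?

A and E together: A ∪ E = {alder, willow, yew, beech, rowan, cedar, maple, elm, larch} — every item is covered.
No single set has all 9 items (the largest, A, has 7), so 2 is optimal.

2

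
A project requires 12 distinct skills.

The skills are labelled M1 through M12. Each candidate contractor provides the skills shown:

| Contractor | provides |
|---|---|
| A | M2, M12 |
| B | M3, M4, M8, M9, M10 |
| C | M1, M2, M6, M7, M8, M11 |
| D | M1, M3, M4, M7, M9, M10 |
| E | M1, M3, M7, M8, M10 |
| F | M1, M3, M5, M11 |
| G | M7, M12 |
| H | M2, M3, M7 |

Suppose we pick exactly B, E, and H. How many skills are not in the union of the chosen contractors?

4

Union of B, E, H = {M1, M2, M3, M4, M7, M8, M9, M10}.
Not covered: M5, M6, M11, M12 — 4 skills.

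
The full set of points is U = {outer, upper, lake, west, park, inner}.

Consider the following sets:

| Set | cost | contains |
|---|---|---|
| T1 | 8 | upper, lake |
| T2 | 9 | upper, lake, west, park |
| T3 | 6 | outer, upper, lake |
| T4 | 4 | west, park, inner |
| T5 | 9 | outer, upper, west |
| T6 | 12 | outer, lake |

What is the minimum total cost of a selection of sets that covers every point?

10

T3, T4 together cover every point (T3 ∪ T4 = {outer, upper, lake, west, park, inner}); total cost 6 + 4 = 10.
No covering selection has total cost below 10.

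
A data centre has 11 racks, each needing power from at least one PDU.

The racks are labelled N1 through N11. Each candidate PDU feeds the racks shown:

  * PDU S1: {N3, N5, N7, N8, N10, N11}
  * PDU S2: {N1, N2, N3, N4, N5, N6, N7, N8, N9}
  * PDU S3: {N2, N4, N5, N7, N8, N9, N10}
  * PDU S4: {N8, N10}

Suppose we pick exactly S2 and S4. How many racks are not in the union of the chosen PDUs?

1

Union of S2, S4 = {N1, N2, N3, N4, N5, N6, N7, N8, N9, N10}.
Not covered: N11 — 1 rack.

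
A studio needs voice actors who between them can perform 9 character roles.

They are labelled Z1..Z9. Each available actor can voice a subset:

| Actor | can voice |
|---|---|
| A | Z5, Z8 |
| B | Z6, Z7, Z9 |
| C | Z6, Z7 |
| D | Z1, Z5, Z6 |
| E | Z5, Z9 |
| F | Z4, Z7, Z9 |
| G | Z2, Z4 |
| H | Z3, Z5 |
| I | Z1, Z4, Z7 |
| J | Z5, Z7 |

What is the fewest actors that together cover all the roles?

5

A and B and G and H and I together: A ∪ B ∪ G ∪ H ∪ I = {Z1, Z2, Z3, Z4, Z5, Z6, Z7, Z8, Z9} — every role is covered.
No 4 of the 10 actors cover everything (all 210 combinations miss at least one role), so 5 is optimal.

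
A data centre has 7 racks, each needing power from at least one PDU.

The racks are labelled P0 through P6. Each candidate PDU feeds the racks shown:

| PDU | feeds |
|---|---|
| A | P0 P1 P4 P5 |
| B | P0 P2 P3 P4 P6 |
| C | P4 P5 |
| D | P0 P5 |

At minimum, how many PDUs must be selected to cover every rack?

Take {A, B}. Their union is {P0, P1, P2, P3, P4, P5, P6}, which is all 7 racks.
No single PDU has all 7 racks (the largest, B, has 5), so 2 is optimal.

2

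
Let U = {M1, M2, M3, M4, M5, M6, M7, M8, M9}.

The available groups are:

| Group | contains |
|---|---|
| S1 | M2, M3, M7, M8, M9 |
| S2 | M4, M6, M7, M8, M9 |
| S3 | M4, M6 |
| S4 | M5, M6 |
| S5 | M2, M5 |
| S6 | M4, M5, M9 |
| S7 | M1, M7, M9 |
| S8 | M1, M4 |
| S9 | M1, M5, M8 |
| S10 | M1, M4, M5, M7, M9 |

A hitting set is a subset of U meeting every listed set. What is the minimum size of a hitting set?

3

H = {M4, M5, M9} meets every group (each contains at least one member of H), and |H| = 3.
The groups S3, S5, S7 are pairwise disjoint, so any hitting set needs a separate point for each — at least 3. Hence 3 is optimal.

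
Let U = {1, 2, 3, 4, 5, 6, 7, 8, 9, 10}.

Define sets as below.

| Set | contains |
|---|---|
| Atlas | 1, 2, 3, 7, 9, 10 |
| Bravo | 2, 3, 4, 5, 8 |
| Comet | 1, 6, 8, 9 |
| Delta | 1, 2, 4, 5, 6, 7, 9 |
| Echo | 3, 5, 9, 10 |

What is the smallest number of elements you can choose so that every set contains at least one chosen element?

2

Take H = {4, 9}. Each listed set contains at least one of these, so H is a hitting set of size 2.
No single element lies in every set, so at least 2 are needed and 2 is optimal.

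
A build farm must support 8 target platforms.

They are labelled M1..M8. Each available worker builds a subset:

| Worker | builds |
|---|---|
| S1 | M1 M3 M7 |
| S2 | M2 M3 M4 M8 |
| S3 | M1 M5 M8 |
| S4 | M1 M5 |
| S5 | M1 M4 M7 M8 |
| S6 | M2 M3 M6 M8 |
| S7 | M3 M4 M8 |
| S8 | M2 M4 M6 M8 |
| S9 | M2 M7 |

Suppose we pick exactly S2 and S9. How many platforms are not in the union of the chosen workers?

Union of S2, S9 = {M2, M3, M4, M7, M8}.
Not covered: M1, M5, M6 — 3 platforms.

3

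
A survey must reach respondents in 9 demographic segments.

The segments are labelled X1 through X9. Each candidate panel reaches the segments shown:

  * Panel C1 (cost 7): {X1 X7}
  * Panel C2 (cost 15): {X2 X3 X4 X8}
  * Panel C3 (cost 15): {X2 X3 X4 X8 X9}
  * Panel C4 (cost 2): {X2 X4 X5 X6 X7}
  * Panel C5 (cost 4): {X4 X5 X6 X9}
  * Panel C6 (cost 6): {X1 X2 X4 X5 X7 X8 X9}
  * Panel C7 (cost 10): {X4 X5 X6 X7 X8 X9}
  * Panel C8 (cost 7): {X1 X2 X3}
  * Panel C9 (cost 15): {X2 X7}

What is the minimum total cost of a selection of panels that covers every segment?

C4, C6, C8 together cover every segment (C4 ∪ C6 ∪ C8 = {X1, X2, X3, X4, X5, X6, X7, X8, X9}); total cost 2 + 6 + 7 = 15.
No covering selection has total cost below 15.

15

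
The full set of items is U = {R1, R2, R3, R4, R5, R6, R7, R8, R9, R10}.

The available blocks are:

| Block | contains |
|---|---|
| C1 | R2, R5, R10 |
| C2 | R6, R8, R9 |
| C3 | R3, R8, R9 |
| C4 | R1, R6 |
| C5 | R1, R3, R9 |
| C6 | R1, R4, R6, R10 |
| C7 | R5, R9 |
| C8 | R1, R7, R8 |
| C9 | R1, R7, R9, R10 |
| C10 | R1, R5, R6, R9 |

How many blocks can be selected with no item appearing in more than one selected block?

3

C1, C3, C4 are pairwise disjoint (C1={R2,R5,R10}; C3={R3,R8,R9}; C4={R1,R6}).
Every remaining block overlaps one of these, and no 4 of the listed blocks are pairwise disjoint, so 3 is the maximum.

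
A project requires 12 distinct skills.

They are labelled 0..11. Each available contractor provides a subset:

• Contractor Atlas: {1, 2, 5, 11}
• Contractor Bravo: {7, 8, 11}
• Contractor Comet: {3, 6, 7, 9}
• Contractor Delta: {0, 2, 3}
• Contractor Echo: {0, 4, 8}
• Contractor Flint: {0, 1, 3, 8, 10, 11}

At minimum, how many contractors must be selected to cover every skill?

4

Take {Atlas, Comet, Echo, Flint}. Their union is {0, 1, 2, 3, 4, 5, 6, 7, 8, 9, 10, 11}, which is all 12 skills.
Only Echo contains 4, so Echo is forced; the remaining 9 skills need at least 3 more contractors (each remaining contractor adds at most 4) — so at least 4 contractors are needed, and 4 is optimal.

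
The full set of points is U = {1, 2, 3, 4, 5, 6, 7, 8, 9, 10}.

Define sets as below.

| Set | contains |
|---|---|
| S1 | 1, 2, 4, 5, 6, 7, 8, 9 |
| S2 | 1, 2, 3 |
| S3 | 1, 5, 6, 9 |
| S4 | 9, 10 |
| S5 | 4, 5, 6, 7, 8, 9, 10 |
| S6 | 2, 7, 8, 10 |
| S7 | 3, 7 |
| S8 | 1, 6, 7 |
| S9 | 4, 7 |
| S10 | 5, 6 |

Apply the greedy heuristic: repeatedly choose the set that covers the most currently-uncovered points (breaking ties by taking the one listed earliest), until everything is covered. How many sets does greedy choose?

3

Greedy: pick S1 (covers 8 new) → pick S2 (covers 1 new) → pick S4 (covers 1 new). Total picks: 3.
(The true minimum cover uses only 2 sets, so greedy is not optimal here.)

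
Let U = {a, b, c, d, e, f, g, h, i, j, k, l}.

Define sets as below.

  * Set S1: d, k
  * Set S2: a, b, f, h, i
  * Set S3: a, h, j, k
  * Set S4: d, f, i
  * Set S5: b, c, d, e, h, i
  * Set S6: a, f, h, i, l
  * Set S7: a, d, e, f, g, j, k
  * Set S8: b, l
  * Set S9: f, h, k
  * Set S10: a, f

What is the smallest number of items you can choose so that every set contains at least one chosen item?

T = {b, f, k} meets every set (each contains at least one member of T), and |T| = 3.
The sets S3, S4, S8 are pairwise disjoint, so any hitting set needs a separate item for each — at least 3. Hence 3 is optimal.

3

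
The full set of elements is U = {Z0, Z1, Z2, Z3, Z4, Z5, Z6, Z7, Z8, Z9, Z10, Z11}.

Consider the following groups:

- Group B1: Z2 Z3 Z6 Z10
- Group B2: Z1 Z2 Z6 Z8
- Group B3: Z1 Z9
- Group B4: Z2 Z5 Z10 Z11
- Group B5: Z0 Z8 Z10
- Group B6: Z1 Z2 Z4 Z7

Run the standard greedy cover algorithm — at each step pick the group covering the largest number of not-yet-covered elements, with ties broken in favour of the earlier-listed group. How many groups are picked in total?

5

Greedy: pick B1 (covers 4 new) → pick B6 (covers 3 new) → pick B4 (covers 2 new) → pick B5 (covers 2 new) → pick B3 (covers 1 new). Total picks: 5.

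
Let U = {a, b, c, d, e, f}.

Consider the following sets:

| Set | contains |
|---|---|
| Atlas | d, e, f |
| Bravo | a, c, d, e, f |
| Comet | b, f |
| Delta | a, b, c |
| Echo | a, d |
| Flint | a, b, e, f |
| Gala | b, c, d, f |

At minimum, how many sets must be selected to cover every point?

Bravo and Comet together: Bravo ∪ Comet = {a, b, c, d, e, f} — every point is covered.
No single set has all 6 points (the largest, Bravo, has 5), so 2 is optimal.

2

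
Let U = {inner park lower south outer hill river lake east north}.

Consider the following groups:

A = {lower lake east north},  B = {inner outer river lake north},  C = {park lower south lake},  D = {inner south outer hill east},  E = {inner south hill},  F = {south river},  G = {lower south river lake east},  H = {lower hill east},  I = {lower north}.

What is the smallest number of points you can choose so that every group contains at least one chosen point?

3

Take T = {lower, south, lake}. Each listed group contains at least one of these, so T is a hitting set of size 3.
No choice of 2 points meets every group, so 3 is the minimum.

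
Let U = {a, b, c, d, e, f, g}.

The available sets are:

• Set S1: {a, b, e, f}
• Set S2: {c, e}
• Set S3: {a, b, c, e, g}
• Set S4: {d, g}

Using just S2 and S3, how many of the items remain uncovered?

2

Union of S2, S3 = {a, b, c, e, g}.
Not covered: d, f — 2 items.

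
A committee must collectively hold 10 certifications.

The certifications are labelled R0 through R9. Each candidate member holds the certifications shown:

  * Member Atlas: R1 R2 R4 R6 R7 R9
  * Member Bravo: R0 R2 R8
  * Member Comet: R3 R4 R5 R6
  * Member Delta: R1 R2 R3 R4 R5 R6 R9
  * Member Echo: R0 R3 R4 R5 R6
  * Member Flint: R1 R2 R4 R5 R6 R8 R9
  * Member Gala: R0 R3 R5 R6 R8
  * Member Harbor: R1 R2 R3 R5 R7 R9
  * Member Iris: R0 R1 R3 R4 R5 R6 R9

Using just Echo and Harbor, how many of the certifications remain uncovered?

1

Union of Echo, Harbor = {R0, R1, R2, R3, R4, R5, R6, R7, R9}.
Not covered: R8 — 1 certification.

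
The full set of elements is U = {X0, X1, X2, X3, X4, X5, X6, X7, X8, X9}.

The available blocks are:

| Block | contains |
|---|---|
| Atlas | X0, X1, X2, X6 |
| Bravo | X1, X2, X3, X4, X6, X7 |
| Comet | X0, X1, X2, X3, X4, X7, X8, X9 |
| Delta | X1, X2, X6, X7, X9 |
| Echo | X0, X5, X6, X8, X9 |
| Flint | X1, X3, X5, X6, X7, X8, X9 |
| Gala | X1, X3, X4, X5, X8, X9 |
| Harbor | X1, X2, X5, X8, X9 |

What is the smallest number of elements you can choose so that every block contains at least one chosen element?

2

Take H = {X1, X5}. Each listed block contains at least one of these, so H is a hitting set of size 2.
No single element lies in every block, so at least 2 are needed and 2 is optimal.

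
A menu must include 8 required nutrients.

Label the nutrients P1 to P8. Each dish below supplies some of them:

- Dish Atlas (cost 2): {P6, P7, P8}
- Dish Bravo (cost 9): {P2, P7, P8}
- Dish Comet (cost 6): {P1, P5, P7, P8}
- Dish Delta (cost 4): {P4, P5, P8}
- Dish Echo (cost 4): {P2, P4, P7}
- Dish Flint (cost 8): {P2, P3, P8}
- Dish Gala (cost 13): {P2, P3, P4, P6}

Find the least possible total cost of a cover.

Comet, Gala together cover every nutrient (Comet ∪ Gala = {P1, P2, P3, P4, P5, P6, P7, P8}); total cost 6 + 13 = 19.
The greedy pick Atlas, Delta, Echo, Comet, Flint costs 24; no covering selection beats 19.

19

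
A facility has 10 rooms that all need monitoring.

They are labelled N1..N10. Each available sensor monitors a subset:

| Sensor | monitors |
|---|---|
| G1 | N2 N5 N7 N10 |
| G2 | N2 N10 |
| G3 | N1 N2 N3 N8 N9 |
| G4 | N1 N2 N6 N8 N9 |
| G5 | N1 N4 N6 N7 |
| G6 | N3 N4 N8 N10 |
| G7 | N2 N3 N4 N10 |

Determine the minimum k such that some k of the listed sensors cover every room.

3

G1 and G4 and G6 together: G1 ∪ G4 ∪ G6 = {N1, N2, N3, N4, N5, N6, N7, N8, N9, N10} — every room is covered.
Only G1 contains N5, so G1 is forced; the remaining 6 rooms need at least 2 more sensors (each remaining sensor adds at most 4) — so at least 3 sensors are needed, and 3 is optimal.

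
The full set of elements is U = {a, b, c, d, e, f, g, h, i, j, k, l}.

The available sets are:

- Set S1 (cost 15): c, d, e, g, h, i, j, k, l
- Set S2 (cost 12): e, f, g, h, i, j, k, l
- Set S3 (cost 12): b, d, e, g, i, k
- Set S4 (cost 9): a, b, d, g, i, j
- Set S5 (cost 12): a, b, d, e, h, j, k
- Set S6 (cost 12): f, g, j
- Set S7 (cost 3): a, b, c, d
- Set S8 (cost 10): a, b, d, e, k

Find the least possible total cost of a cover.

15

S2, S7 together cover every element (S2 ∪ S7 = {a, b, c, d, e, f, g, h, i, j, k, l}); total cost 12 + 3 = 15.
No covering selection has total cost below 15.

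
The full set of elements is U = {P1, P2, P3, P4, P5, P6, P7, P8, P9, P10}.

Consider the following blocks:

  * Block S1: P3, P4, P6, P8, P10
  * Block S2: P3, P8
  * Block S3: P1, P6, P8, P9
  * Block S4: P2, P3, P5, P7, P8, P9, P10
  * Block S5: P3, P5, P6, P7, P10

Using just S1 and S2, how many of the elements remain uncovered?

Union of S1, S2 = {P3, P4, P6, P8, P10}.
Not covered: P1, P2, P5, P7, P9 — 5 elements.

5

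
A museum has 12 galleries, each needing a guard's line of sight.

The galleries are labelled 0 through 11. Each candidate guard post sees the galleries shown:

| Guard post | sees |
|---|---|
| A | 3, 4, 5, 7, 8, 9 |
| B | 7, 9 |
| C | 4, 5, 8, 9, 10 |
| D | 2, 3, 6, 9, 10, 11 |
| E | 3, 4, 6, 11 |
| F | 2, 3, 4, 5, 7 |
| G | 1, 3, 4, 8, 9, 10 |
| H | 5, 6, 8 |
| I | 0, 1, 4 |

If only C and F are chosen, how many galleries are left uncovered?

4

Union of C, F = {2, 3, 4, 5, 7, 8, 9, 10}.
Not covered: 0, 1, 6, 11 — 4 galleries.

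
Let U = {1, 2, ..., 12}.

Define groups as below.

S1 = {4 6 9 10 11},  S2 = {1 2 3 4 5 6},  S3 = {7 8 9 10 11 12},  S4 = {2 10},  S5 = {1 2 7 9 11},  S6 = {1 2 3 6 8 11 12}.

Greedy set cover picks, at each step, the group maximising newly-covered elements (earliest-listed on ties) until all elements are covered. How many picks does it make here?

Greedy: pick S6 (covers 7 new) → pick S1 (covers 3 new) → pick S2 (covers 1 new) → pick S3 (covers 1 new). Total picks: 4.
(The true minimum cover uses only 2 groups, so greedy is not optimal here.)

4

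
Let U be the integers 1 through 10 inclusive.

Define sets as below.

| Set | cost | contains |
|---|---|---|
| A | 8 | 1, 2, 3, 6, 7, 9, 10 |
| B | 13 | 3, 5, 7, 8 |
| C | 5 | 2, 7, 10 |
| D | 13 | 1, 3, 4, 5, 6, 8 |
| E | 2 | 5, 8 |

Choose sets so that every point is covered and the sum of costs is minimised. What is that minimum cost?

A, D together cover every point (A ∪ D = {1, 2, 3, 4, 5, 6, 7, 8, 9, 10}); total cost 8 + 13 = 21.
The greedy pick E, A, D costs 23; no covering selection beats 21.

21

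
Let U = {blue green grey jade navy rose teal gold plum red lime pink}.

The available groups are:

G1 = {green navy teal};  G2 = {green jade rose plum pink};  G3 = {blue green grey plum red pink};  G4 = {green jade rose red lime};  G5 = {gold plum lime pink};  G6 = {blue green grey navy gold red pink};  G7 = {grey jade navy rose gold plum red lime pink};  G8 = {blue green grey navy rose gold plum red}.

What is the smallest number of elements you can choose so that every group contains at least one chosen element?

H = {green, gold} meets every group (each contains at least one member of H), and |H| = 2.
The groups G1, G5 are pairwise disjoint, so any hitting set needs a separate element for each — at least 2. Hence 2 is optimal.

2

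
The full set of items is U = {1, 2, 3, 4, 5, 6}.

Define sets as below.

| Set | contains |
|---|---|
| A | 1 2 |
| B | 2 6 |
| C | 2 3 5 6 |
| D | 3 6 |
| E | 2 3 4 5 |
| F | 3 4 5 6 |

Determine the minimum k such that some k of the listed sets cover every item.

2

A and F cover everything between them: the union {1, 2, 3, 4, 5, 6} is all of U.
No single set has all 6 items (the largest, C, has 4), so 2 is optimal.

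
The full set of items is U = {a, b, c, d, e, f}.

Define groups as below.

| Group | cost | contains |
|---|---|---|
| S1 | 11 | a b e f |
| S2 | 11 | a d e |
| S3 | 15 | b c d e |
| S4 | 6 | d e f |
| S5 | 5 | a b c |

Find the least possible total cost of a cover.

11

S4, S5 together cover every item (S4 ∪ S5 = {a, b, c, d, e, f}); total cost 6 + 5 = 11.
No covering selection has total cost below 11.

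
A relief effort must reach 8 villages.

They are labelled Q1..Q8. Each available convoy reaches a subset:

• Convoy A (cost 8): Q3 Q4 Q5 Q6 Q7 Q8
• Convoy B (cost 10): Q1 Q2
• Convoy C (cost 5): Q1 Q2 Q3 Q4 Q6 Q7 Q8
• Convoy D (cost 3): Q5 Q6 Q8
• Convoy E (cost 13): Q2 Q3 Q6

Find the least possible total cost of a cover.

C, D together cover every village (C ∪ D = {Q1, Q2, Q3, Q4, Q5, Q6, Q7, Q8}); total cost 5 + 3 = 8.
No covering selection has total cost below 8.

8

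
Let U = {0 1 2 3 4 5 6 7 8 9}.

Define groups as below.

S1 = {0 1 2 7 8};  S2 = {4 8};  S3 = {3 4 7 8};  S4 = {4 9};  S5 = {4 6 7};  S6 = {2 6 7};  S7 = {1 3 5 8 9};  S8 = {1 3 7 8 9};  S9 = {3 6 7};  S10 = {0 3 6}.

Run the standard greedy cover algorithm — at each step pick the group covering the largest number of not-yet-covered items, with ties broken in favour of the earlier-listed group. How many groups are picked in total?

3

Greedy: pick S1 (covers 5 new) → pick S7 (covers 3 new) → pick S5 (covers 2 new). Total picks: 3.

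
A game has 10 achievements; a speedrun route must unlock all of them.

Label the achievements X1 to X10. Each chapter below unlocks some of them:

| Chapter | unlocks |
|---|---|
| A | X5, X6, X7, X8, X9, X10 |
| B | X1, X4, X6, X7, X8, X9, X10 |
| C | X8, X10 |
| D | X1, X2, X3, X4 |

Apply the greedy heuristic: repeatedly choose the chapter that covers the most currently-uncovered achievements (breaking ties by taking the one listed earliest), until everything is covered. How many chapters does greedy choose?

3

Greedy: pick B (covers 7 new) → pick D (covers 2 new) → pick A (covers 1 new). Total picks: 3.
(The true minimum cover uses only 2 chapters, so greedy is not optimal here.)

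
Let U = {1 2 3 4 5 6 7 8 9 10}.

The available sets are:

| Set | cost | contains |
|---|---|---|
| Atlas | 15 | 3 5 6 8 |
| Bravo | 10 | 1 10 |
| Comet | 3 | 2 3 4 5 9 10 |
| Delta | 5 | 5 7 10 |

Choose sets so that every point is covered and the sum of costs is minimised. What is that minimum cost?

33

Atlas, Bravo, Comet, Delta together cover every point (Atlas ∪ Bravo ∪ Comet ∪ Delta = {1, 2, 3, 4, 5, 6, 7, 8, 9, 10}); total cost 15 + 10 + 3 + 5 = 33.
No covering selection has total cost below 33.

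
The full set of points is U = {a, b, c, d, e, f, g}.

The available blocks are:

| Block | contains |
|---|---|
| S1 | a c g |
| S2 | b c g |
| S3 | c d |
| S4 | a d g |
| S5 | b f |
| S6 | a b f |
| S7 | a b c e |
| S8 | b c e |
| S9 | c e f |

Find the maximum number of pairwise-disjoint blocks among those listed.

S4, S5 are pairwise disjoint (S4={a,d,g}; S5={b,f}).
Every remaining block overlaps one of these, and no 3 of the listed blocks are pairwise disjoint, so 2 is the maximum.

2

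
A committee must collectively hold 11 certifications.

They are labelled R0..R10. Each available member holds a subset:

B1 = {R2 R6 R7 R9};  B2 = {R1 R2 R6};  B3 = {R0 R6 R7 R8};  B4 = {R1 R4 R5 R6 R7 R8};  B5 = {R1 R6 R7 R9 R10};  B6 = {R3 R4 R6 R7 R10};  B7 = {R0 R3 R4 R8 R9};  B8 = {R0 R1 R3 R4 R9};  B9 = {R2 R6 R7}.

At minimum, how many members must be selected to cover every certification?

B4 and B6 and B7 and B9 together: B4 ∪ B6 ∪ B7 ∪ B9 = {R0, R1, R2, R3, R4, R5, R6, R7, R8, R9, R10} — every certification is covered.
No 3 of the 9 members cover everything (all 84 combinations miss at least one certification), so 4 is optimal.

4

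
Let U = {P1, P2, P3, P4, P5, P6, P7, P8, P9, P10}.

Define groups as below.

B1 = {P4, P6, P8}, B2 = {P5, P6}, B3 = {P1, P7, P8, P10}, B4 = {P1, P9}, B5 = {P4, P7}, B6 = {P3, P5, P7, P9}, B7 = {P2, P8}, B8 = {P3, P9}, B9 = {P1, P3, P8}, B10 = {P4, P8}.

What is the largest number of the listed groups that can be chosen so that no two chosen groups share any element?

4

B2, B4, B5, B7 are pairwise disjoint (B2={P5,P6}; B4={P1,P9}; B5={P4,P7}; B7={P2,P8}).
Every remaining group overlaps one of these, and no 5 of the listed groups are pairwise disjoint, so 4 is the maximum.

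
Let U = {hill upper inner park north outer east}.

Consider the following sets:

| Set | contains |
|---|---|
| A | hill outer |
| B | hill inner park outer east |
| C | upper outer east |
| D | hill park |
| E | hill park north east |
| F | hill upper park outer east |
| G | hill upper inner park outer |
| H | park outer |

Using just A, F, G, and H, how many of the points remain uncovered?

1

Union of A, F, G, H = {hill, upper, inner, park, outer, east}.
Not covered: north — 1 point.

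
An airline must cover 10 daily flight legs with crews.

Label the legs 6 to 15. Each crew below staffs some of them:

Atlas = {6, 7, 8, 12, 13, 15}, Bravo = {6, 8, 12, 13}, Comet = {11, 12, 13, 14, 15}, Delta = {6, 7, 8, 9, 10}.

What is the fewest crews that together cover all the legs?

Comet and Delta together: Comet ∪ Delta = {6, 7, 8, 9, 10, 11, 12, 13, 14, 15} — every leg is covered.
No single crew has all 10 legs (the largest, Atlas, has 6), so 2 is optimal.

2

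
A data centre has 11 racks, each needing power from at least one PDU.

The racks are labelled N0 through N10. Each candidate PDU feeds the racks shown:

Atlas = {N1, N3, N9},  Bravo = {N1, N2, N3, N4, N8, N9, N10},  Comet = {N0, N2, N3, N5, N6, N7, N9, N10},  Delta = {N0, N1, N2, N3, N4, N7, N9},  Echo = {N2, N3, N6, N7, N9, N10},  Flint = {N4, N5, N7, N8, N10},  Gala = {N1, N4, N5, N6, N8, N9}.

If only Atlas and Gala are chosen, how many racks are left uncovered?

4

Union of Atlas, Gala = {N1, N3, N4, N5, N6, N8, N9}.
Not covered: N0, N2, N7, N10 — 4 racks.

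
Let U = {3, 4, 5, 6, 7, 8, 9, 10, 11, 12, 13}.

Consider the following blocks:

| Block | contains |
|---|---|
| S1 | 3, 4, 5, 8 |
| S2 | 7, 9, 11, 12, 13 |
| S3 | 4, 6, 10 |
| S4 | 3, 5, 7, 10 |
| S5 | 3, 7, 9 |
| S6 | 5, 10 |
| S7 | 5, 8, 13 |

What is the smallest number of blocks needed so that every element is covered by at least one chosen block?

3

S1 and S2 and S3 together: S1 ∪ S2 ∪ S3 = {3, 4, 5, 6, 7, 8, 9, 10, 11, 12, 13} — every element is covered.
Each block has at most 5 elements, and 2·5 = 10 < 11 — so at least 3 blocks are needed, and 3 is optimal.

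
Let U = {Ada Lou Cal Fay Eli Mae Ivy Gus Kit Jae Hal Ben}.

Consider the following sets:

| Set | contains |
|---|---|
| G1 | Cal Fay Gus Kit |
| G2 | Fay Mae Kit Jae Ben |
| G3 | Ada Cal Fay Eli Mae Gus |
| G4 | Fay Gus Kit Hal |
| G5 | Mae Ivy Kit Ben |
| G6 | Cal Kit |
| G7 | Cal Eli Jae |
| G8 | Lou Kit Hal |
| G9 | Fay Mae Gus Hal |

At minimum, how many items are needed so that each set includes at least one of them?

Take H = {Fay, Kit, Jae}. Each listed set contains at least one of these, so H is a hitting set of size 3.
No choice of 2 items meets every set, so 3 is the minimum.

3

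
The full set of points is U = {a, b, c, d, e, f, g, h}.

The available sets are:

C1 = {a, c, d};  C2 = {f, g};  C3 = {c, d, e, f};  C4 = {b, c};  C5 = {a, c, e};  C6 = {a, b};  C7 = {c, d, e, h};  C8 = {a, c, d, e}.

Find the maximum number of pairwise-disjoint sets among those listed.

3

C2, C6, C7 are pairwise disjoint (C2={f,g}; C6={a,b}; C7={c,d,e,h}).
Every remaining set overlaps one of these, and no 4 of the listed sets are pairwise disjoint, so 3 is the maximum.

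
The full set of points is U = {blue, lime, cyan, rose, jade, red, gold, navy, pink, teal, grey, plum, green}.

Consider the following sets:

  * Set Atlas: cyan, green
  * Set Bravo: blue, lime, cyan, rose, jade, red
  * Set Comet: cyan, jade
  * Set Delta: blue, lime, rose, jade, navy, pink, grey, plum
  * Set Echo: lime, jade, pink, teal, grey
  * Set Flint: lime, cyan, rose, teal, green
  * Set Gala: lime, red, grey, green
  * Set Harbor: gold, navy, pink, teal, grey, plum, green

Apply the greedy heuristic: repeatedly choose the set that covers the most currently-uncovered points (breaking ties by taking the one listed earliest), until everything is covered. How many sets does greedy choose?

4

Greedy: pick Delta (covers 8 new) → pick Flint (covers 3 new) → pick Bravo (covers 1 new) → pick Harbor (covers 1 new). Total picks: 4.
(The true minimum cover uses only 2 sets, so greedy is not optimal here.)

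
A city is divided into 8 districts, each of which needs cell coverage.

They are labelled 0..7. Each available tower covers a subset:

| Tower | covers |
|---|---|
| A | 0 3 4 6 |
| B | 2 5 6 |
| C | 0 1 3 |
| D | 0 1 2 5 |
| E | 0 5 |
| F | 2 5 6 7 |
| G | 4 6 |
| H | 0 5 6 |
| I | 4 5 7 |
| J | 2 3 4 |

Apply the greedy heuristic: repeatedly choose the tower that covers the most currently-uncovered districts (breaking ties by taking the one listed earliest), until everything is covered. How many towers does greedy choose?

Greedy: pick A (covers 4 new) → pick D (covers 3 new) → pick F (covers 1 new). Total picks: 3.

3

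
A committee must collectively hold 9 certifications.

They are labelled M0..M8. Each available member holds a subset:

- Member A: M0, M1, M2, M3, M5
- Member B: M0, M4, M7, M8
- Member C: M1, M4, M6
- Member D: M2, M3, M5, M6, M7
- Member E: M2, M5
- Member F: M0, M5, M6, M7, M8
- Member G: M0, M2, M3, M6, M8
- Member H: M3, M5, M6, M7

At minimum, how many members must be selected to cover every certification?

A and B and H together: A ∪ B ∪ H = {M0, M1, M2, M3, M4, M5, M6, M7, M8} — every certification is covered.
No 2 of the 8 members cover everything (all 28 combinations miss at least one certification), so 3 is optimal.

3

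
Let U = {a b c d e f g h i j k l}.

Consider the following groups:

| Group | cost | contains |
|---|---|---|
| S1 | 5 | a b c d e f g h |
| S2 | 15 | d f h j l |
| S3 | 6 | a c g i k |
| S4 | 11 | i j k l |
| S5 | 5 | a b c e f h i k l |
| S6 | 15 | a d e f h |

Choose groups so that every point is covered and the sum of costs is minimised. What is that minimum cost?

S1, S4 together cover every point (S1 ∪ S4 = {a, b, c, d, e, f, g, h, i, j, k, l}); total cost 5 + 11 = 16.
The greedy pick S5, S1, S4 costs 21; no covering selection beats 16.

16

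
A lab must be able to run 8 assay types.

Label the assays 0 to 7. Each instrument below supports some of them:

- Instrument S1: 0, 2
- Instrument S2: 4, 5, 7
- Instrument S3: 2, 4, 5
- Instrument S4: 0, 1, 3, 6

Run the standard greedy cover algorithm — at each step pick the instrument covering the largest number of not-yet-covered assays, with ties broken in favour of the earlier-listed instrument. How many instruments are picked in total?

3

Greedy: pick S4 (covers 4 new) → pick S2 (covers 3 new) → pick S1 (covers 1 new). Total picks: 3.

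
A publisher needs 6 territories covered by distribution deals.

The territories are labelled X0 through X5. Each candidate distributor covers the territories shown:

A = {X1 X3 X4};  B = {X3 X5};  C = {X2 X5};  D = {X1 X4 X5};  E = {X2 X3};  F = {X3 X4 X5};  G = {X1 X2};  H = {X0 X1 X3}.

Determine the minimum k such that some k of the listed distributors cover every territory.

3

Take {E, F, H}. Their union is {X0, X1, X2, X3, X4, X5}, which is all 6 territories.
Only H contains X0, so H is forced; the remaining 3 territories need at least 2 more distributors (each remaining distributor adds at most 2) — so at least 3 distributors are needed, and 3 is optimal.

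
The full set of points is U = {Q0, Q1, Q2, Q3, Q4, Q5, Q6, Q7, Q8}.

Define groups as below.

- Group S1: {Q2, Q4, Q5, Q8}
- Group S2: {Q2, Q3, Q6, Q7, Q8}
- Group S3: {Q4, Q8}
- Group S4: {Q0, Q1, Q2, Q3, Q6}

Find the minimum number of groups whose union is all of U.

3

S1, S2, and S4 cover everything between them: the union {Q0, Q1, Q2, Q3, Q4, Q5, Q6, Q7, Q8} is all of U.
Only S4 contains Q0, so S4 is forced; the remaining 4 points need at least 2 more groups (each remaining group adds at most 3) — so at least 3 groups are needed, and 3 is optimal.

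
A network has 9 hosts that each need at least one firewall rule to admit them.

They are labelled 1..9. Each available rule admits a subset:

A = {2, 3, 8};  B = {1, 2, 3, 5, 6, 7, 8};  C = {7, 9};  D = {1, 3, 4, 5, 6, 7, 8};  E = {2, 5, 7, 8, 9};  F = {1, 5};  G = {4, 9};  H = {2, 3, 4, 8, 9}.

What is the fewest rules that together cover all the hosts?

2

Take {B, G}. Their union is {1, 2, 3, 4, 5, 6, 7, 8, 9}, which is all 9 hosts.
No single rule has all 9 hosts (the largest, B, has 7), so 2 is optimal.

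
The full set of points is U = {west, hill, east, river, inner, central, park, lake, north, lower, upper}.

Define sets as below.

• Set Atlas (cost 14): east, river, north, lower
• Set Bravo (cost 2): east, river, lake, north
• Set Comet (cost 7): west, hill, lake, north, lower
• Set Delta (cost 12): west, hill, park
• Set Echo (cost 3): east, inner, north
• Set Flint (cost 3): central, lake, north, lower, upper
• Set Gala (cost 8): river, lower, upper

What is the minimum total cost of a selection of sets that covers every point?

20

Bravo, Delta, Echo, Flint together cover every point (Bravo ∪ Delta ∪ Echo ∪ Flint = {west, hill, east, river, inner, central, park, lake, north, lower, upper}); total cost 2 + 12 + 3 + 3 = 20.
The greedy pick Bravo, Flint, Echo, Comet, Delta costs 27; no covering selection beats 20.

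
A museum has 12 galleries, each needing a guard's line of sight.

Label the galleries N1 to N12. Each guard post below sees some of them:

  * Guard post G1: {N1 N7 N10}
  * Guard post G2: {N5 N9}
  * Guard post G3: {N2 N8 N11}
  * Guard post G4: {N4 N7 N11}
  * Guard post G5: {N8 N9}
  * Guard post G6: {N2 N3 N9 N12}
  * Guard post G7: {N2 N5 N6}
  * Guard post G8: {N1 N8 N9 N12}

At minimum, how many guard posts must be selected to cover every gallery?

5

G1 and G4 and G6 and G7 and G8 together: G1 ∪ G4 ∪ G6 ∪ G7 ∪ G8 = {N1, N2, N3, N4, N5, N6, N7, N8, N9, N10, N11, N12} — every gallery is covered.
No 4 of the 8 guard posts cover everything (all 70 combinations miss at least one gallery), so 5 is optimal.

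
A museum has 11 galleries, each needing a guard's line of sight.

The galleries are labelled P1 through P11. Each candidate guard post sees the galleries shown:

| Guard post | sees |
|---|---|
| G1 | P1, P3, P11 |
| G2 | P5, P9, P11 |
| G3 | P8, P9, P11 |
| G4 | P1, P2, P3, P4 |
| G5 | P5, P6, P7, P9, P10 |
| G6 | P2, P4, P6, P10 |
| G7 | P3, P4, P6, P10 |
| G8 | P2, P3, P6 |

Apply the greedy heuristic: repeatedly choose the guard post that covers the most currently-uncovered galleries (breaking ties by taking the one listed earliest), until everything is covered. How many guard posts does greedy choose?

Greedy: pick G5 (covers 5 new) → pick G4 (covers 4 new) → pick G3 (covers 2 new). Total picks: 3.

3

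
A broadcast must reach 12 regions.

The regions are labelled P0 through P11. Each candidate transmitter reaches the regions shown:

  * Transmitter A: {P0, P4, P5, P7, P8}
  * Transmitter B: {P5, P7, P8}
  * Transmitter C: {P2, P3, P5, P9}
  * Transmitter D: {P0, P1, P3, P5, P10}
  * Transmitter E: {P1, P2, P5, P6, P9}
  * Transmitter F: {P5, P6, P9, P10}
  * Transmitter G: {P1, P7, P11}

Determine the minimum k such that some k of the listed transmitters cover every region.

4

A and D and E and G together: A ∪ D ∪ E ∪ G = {P0, P1, P2, P3, P4, P5, P6, P7, P8, P9, P10, P11} — every region is covered.
Only G contains P11, so G is forced; the remaining 9 regions need at least 3 more transmitters (each remaining transmitter adds at most 4) — so at least 4 transmitters are needed, and 4 is optimal.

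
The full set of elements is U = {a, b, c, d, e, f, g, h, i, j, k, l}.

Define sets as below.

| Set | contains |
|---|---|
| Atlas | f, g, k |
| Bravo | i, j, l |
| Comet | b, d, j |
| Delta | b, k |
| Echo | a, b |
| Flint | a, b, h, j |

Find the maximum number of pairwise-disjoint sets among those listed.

3

Atlas, Bravo, Echo are pairwise disjoint (Atlas={f,g,k}; Bravo={i,j,l}; Echo={a,b}).
Every remaining set overlaps one of these, and no 4 of the listed sets are pairwise disjoint, so 3 is the maximum.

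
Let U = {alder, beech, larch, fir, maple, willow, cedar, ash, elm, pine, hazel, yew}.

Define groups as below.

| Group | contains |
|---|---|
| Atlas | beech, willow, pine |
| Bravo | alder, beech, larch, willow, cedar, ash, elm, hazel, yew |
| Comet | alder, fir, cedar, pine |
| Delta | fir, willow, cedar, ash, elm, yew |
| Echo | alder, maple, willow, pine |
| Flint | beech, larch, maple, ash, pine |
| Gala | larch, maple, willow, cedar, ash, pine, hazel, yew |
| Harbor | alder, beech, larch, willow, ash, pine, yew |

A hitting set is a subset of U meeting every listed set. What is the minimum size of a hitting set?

2

H = {willow, pine} meets every group (each contains at least one member of H), and |H| = 2.
No single element lies in every group, so at least 2 are needed and 2 is optimal.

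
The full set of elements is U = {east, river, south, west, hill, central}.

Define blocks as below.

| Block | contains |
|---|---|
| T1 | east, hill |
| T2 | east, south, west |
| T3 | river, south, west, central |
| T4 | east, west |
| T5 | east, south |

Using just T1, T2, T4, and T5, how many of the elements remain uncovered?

2

Union of T1, T2, T4, T5 = {east, south, west, hill}.
Not covered: river, central — 2 elements.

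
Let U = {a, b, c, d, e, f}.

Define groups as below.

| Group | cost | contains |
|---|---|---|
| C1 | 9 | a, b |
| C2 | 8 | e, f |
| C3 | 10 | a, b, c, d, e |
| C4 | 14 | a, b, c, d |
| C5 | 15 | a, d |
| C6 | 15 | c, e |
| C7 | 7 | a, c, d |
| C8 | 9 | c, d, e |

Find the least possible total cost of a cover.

C2, C3 together cover every element (C2 ∪ C3 = {a, b, c, d, e, f}); total cost 8 + 10 = 18.
No covering selection has total cost below 18.

18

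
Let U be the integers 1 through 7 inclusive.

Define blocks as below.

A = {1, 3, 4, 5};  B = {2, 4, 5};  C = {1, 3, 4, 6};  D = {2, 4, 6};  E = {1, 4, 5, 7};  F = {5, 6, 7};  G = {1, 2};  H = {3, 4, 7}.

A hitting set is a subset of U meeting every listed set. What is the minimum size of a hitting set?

Take T = {2, 3, 5}. Each listed block contains at least one of these, so T is a hitting set of size 3.
No choice of 2 elements meets every block, so 3 is the minimum.

3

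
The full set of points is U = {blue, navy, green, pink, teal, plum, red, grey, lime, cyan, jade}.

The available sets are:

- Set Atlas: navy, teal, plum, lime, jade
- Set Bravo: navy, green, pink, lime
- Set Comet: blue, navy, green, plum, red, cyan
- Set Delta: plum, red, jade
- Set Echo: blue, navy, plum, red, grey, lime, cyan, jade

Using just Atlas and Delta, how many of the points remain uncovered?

5

Union of Atlas, Delta = {navy, teal, plum, red, lime, jade}.
Not covered: blue, green, pink, grey, cyan — 5 points.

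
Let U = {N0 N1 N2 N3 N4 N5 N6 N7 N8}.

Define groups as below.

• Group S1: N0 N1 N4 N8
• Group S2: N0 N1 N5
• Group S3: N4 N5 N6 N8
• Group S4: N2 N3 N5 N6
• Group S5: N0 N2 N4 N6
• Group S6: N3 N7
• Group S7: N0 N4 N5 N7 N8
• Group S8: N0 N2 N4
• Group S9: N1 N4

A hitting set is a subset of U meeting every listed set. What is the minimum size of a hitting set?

3

Take H = {N0, N3, N4}. Each listed group contains at least one of these, so H is a hitting set of size 3.
No choice of 2 items meets every group, so 3 is the minimum.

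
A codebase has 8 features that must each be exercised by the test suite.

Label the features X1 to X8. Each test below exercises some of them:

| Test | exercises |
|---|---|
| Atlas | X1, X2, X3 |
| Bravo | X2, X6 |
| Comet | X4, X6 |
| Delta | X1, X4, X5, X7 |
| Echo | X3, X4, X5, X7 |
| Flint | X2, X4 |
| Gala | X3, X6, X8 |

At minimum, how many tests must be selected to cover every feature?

3

Take {Atlas, Delta, Gala}. Their union is {X1, X2, X3, X4, X5, X6, X7, X8}, which is all 8 features.
Only Gala contains X8, so Gala is forced; the remaining 5 features need at least 2 more tests (each remaining test adds at most 4) — so at least 3 tests are needed, and 3 is optimal.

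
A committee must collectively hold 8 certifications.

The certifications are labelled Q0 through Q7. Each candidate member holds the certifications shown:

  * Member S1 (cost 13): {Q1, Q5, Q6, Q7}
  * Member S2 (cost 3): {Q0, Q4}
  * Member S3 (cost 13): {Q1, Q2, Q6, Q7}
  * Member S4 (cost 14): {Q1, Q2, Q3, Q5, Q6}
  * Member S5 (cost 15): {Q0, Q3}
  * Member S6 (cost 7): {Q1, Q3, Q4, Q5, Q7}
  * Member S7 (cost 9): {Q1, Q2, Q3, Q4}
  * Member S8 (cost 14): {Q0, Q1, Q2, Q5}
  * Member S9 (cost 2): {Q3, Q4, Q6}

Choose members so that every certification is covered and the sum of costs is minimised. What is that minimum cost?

21

S2, S6, S7, S9 together cover every certification (S2 ∪ S6 ∪ S7 ∪ S9 = {Q0, Q1, Q2, Q3, Q4, Q5, Q6, Q7}); total cost 3 + 7 + 9 + 2 = 21.
No covering selection has total cost below 21.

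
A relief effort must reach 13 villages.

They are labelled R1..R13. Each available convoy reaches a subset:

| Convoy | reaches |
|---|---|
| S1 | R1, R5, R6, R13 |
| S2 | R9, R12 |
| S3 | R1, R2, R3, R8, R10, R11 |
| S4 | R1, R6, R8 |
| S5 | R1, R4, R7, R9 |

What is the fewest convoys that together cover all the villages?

Take {S1, S2, S3, S5}. Their union is {R1, R2, R3, R4, R5, R6, R7, R8, R9, R10, R11, R12, R13}, which is all 13 villages.
Only S3 contains R2, so S3 is forced; the remaining 7 villages need at least 3 more convoys (each remaining convoy adds at most 3) — so at least 4 convoys are needed, and 4 is optimal.

4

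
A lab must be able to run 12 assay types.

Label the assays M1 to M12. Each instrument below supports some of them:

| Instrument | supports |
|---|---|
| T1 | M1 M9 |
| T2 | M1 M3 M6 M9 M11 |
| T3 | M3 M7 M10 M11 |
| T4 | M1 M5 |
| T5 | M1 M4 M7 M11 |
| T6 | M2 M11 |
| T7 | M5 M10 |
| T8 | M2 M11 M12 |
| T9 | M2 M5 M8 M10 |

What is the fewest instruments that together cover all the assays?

4

Take {T2, T5, T8, T9}. Their union is {M1, M2, M3, M4, M5, M6, M7, M8, M9, M10, M11, M12}, which is all 12 assays.
Only T8 contains M12, so T8 is forced; the remaining 9 assays need at least 3 more instruments (each remaining instrument adds at most 4) — so at least 4 instruments are needed, and 4 is optimal.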